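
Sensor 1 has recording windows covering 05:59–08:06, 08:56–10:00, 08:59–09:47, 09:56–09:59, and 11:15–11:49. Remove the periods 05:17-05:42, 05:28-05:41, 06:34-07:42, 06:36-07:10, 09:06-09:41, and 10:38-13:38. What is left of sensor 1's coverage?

First set merges to 05:59–08:06, 08:56–10:00, 11:15–11:49.
Second set merges to 05:17–05:42, 06:34–07:42, 09:06–09:41, 10:38–13:38.
05:59–08:06 minus B → 05:59–06:34, 07:42–08:06.
08:56–10:00 minus B → 08:56–09:06, 09:41–10:00.
11:15–11:49: fully covered by B → removed.

05:59–06:34, 07:42–08:06, 08:56–09:06, 09:41–10:00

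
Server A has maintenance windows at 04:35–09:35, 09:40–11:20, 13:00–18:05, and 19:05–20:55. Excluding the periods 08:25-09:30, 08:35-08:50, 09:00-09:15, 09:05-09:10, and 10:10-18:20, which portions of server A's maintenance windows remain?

B, merged: 08:25–09:30, 10:10–18:20.
04:35–09:35 minus B → 04:35–08:25, 09:30–09:35.
09:40–11:20 minus B → 09:40–10:10.
13:00–18:05: fully covered by B → removed.
19:05–20:55: no B overlap → unchanged.

04:35–08:25, 09:30–09:35, 09:40–10:10, 19:05–20:55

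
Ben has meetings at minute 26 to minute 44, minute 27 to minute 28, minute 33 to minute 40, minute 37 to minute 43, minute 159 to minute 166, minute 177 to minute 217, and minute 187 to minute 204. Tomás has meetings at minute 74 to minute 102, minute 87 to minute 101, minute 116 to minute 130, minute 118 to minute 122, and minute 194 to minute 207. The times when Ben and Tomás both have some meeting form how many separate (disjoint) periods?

A, merged: minute 26 to minute 44, minute 159 to minute 166, minute 177 to minute 217.
B, merged: minute 74 to minute 102, minute 116 to minute 130, minute 194 to minute 207.
A ∩ B = minute 194 to minute 207.
That is 1 disjoint piece.

1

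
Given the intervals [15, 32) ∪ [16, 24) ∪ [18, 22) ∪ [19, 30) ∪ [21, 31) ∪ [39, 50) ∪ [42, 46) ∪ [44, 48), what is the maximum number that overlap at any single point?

5

Sweep endpoints in order; track running count of active intervals.
Peak of 5 reached at 21.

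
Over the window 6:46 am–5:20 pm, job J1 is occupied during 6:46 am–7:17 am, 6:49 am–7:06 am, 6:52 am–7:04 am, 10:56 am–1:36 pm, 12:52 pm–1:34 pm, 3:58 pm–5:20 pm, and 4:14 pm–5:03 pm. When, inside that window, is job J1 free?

The merged coverage is 6:46 am–7:17 am, 10:56 am–1:36 pm, 3:58 pm–5:20 pm.
Uncovered inside 6:46 am–5:20 pm: 7:17 am–10:56 am, 1:36 pm–3:58 pm.

7:17 am–10:56 am, 1:36 pm–3:58 pm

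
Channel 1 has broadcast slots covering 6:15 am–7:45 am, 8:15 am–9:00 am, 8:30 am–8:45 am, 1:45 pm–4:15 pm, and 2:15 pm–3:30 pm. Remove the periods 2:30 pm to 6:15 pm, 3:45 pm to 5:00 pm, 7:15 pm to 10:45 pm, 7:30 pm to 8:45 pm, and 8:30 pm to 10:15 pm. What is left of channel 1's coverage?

Merge the first list: 6:15 am-7:45 am, 8:15 am-9:00 am, 1:45 pm-4:15 pm.
Merge the second list: 2:30 pm-6:15 pm, 7:15 pm-10:45 pm.
6:15 am-7:45 am is untouched.
8:15 am-9:00 am is untouched.
1:45 pm-4:15 pm with B removed leaves 1:45 pm-2:30 pm.

6:15 am-7:45 am, 8:15 am-9:00 am, 1:45 pm-2:30 pm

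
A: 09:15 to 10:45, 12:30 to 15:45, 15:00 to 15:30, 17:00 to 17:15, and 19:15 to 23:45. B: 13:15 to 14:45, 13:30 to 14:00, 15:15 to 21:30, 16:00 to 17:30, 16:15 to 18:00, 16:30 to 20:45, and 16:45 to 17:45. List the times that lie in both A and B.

First set merges to 09:15–10:45, 12:30–15:45, 17:00–17:15, 19:15–23:45.
Second set merges to 13:15–14:45, 15:15–21:30.
09:15–10:45 falls entirely outside B.
12:30–15:45 overlaps B on 13:15–14:45, 15:15–15:45.
17:00–17:15 overlaps B on 17:00–17:15.
19:15–23:45 overlaps B on 19:15–21:30.

13:15–14:45, 15:15–15:45, 17:00–17:15, 19:15–21:30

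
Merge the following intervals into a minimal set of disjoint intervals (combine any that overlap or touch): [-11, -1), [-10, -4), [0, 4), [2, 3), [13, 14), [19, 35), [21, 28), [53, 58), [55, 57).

[-11, -1) ∪ [0, 4) ∪ [13, 14) ∪ [19, 35) ∪ [53, 58)

[-10, -4) overlaps/touches [-11, -1) → extend to [-11, -1).
[0, 4) is disjoint → start new block.
[2, 3) overlaps/touches [0, 4) → extend to [0, 4).
[13, 14) is disjoint → start new block.
[19, 35) is disjoint → start new block.
[21, 28) overlaps/touches [19, 35) → extend to [19, 35).
[53, 58) is disjoint → start new block.
[55, 57) overlaps/touches [53, 58) → extend to [53, 58).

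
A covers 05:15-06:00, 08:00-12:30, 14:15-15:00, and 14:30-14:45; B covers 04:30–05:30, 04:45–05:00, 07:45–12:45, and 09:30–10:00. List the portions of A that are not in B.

First set merges to 05:15-06:00, 08:00-12:30, 14:15-15:00.
Second set merges to 04:30-05:30, 07:45-12:45.
05:15-06:00 \ B = 05:30-06:00.
08:00-12:30: entirely removed.
14:15-15:00: nothing removed.

05:30-06:00, 14:15-15:00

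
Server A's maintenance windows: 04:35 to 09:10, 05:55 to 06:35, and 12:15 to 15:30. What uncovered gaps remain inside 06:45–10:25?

The merged coverage is 04:35-09:10, 12:15-15:30.
Complement within 06:45-10:25: 09:10-10:25.

09:10-10:25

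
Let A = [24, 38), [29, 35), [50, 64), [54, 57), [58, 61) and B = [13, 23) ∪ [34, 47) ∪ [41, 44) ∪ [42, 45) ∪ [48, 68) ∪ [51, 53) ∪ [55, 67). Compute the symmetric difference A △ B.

Merge the first list: [24, 38), [50, 64).
Merge the second list: [13, 23), [34, 47), [48, 68).
Only in the first: [24, 34).
Only in the second: [13, 23), [38, 47), [48, 50), [64, 68).
Together these are the periods covered by exactly one.

[13, 23) ∪ [24, 34) ∪ [38, 47) ∪ [48, 50) ∪ [64, 68)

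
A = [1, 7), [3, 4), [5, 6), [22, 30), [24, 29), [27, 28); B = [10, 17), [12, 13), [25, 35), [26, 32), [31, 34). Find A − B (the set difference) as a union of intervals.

[1, 7) ∪ [22, 25)

A, merged: [1, 7), [22, 30).
B, merged: [10, 17), [25, 35).
[1, 7): no B overlap → unchanged.
[22, 30) minus B → [22, 25).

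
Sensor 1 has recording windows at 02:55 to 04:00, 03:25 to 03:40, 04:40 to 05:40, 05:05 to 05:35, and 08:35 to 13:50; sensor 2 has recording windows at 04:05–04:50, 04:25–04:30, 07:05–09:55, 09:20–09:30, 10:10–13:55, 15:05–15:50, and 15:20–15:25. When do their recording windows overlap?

04:40-04:50, 08:35-09:55, 10:10-13:50

A, merged: 02:55-04:00, 04:40-05:40, 08:35-13:50.
B, merged: 04:05-04:50, 07:05-09:55, 10:10-13:55, 15:05-15:50.
02:55-04:00 falls entirely outside B.
04:40-05:40 overlaps B on 04:40-04:50.
08:35-13:50 overlaps B on 08:35-09:55, 10:10-13:50.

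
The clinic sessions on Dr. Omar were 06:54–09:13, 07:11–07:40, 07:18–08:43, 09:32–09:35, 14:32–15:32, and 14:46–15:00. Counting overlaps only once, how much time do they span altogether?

3 h 22 min

Merged: 06:54-09:13, 09:32-09:35, 14:32-15:32.
Lengths: 2 h 19 min + 3 min + 1 h = 3 h 22 min.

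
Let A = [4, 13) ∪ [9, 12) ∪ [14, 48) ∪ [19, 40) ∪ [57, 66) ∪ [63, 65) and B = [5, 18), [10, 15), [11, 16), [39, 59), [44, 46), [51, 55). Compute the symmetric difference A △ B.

A, merged: [4, 13), [14, 48), [57, 66).
B, merged: [5, 18), [39, 59).
A \ B = [4, 5), [18, 39), [59, 66).
B \ A = [13, 14), [48, 57).
Union of the two gives the symmetric difference.

[4, 5) ∪ [13, 14) ∪ [18, 39) ∪ [48, 57) ∪ [59, 66)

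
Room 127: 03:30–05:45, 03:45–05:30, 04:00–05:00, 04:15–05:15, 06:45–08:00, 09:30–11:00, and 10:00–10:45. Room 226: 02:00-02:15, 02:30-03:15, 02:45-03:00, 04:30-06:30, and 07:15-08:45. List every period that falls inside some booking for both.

04:30–05:45, 07:15–08:00

Merge the first list: 03:30–05:45, 06:45–08:00, 09:30–11:00.
Merge the second list: 02:00–02:15, 02:30–03:15, 04:30–06:30, 07:15–08:45.
03:30–05:45 ∩ B → 04:30–05:45.
06:45–08:00 ∩ B → 07:15–08:00.
09:30–11:00 meets no B interval.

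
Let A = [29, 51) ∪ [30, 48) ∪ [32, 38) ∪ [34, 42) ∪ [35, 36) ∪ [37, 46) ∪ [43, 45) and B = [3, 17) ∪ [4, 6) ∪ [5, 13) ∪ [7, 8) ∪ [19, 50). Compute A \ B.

First set merges to [29, 51).
Second set merges to [3, 17), [19, 50).
[29, 51) with B removed leaves [50, 51).

[50, 51)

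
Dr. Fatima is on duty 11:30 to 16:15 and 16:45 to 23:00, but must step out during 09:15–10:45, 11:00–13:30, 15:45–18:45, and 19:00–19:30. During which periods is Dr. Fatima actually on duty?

13:30–15:45, 18:45–19:00, 19:30–23:00

11:30–16:15 with B removed leaves 13:30–15:45.
16:45–23:00 with B removed leaves 18:45–19:00, 19:30–23:00.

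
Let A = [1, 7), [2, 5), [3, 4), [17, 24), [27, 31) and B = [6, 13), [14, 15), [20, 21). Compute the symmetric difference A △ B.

First set merges to [1, 7), [17, 24), [27, 31).
A but not B: [1, 6), [17, 20), [21, 24), [27, 31).
B but not A: [7, 13), [14, 15).
Combining gives A △ B.

[1, 6) ∪ [7, 13) ∪ [14, 15) ∪ [17, 20) ∪ [21, 24) ∪ [27, 31)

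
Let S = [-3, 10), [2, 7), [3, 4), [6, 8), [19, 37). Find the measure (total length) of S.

31

Merged: [-3, 10), [19, 37).
Lengths: 13 + 18 = 31.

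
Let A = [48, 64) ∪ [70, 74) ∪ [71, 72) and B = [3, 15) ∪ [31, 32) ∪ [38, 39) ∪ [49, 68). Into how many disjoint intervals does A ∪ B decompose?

A, merged: [48, 64), [70, 74).
A ∪ B = [3, 15), [31, 32), [38, 39), [48, 68), [70, 74).
That is 5 disjoint pieces.

5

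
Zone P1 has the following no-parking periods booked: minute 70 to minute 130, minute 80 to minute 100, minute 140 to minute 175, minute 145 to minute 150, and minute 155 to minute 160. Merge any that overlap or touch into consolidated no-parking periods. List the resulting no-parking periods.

minute 70 to minute 130, minute 140 to minute 175

minute 80 to minute 100 overlaps/touches minute 70 to minute 130 → extend to minute 70 to minute 130.
minute 140 to minute 175 is disjoint → start new block.
minute 145 to minute 150 overlaps/touches minute 140 to minute 175 → extend to minute 140 to minute 175.
minute 155 to minute 160 overlaps/touches minute 140 to minute 175 → extend to minute 140 to minute 175.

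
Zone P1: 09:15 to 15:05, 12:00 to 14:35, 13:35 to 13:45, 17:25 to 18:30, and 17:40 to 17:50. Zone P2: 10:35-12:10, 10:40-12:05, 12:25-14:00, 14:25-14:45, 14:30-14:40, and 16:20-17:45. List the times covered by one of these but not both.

Merge the first list: 09:15-15:05, 17:25-18:30.
Merge the second list: 10:35-12:10, 12:25-14:00, 14:25-14:45, 16:20-17:45.
A \ B = 09:15-10:35, 12:10-12:25, 14:00-14:25, 14:45-15:05, 17:45-18:30.
B \ A = 16:20-17:25.
Union of the two gives the symmetric difference.

09:15-10:35, 12:10-12:25, 14:00-14:25, 14:45-15:05, 16:20-17:25, 17:45-18:30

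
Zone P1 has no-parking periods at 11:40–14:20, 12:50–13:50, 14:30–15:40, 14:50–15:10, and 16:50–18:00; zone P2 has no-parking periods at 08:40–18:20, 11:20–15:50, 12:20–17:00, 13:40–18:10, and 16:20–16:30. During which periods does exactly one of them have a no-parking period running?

08:40–11:40, 14:20–14:30, 15:40–16:50, 18:00–18:20

Merge the first list: 11:40–14:20, 14:30–15:40, 16:50–18:00.
Merge the second list: 08:40–18:20.
A \ B = none.
B \ A = 08:40–11:40, 14:20–14:30, 15:40–16:50, 18:00–18:20.
Union of the two gives the symmetric difference.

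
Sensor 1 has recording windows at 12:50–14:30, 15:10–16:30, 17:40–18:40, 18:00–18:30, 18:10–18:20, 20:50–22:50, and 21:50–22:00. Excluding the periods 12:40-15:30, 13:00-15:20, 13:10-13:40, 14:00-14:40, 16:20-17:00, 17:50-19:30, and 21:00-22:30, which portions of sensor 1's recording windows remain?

First set merges to 12:50–14:30, 15:10–16:30, 17:40–18:40, 20:50–22:50.
Second set merges to 12:40–15:30, 16:20–17:00, 17:50–19:30, 21:00–22:30.
12:50–14:30 lies entirely inside B → drops out.
15:10–16:30 with B removed leaves 15:30–16:20.
17:40–18:40 with B removed leaves 17:40–17:50.
20:50–22:50 with B removed leaves 20:50–21:00, 22:30–22:50.

15:30–16:20, 17:40–17:50, 20:50–21:00, 22:30–22:50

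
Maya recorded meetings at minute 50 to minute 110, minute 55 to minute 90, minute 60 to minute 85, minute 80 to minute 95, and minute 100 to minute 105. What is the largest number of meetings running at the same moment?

4

Walk the sorted start/end points keeping a running depth.
The depth first hits 4 at minute 80.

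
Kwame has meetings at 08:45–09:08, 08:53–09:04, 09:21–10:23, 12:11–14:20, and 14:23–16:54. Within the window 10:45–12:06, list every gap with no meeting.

10:45–12:06

Covered (merged): 08:45–09:08, 09:21–10:23, 12:11–14:20, 14:23–16:54.
Complement within 10:45–12:06: 10:45–12:06.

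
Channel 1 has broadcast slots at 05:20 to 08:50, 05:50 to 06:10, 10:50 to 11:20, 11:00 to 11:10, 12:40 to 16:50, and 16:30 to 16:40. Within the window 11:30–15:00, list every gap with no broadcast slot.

11:30-12:40

After merging, the occupied span is 05:20-08:50, 10:50-11:20, 12:40-16:50.
Complement within 11:30-15:00: 11:30-12:40.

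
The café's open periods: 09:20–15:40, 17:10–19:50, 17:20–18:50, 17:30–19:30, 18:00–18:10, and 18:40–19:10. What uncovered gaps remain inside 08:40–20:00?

Covered (merged): 09:20–15:40, 17:10–19:50.
Complement within 08:40–20:00: 08:40–09:20, 15:40–17:10, 19:50–20:00.

08:40–09:20, 15:40–17:10, 19:50–20:00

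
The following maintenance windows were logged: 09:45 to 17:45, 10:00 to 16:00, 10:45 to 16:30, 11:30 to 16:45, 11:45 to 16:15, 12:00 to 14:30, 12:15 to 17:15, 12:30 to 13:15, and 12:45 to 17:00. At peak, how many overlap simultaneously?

9

At 12:45, 9 of the intervals are simultaneously active.
No point has more.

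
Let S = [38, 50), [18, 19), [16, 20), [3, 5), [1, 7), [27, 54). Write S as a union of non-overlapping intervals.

Sort by start: [1, 7), [3, 5), [16, 20), [18, 19), [27, 54), [38, 50).
[3, 5) overlaps/touches [1, 7) → extend to [1, 7).
[16, 20) is disjoint → start new block.
[18, 19) overlaps/touches [16, 20) → extend to [16, 20).
[27, 54) is disjoint → start new block.
[38, 50) overlaps/touches [27, 54) → extend to [27, 54).

[1, 7) ∪ [16, 20) ∪ [27, 54)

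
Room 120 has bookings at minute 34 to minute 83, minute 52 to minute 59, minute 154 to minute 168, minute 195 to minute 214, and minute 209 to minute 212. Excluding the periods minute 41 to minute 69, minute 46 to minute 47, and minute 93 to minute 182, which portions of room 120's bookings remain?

First set merges to minute 34 to minute 83, minute 154 to minute 168, minute 195 to minute 214.
Second set merges to minute 41 to minute 69, minute 93 to minute 182.
minute 34 to minute 83 minus B → minute 34 to minute 41, minute 69 to minute 83.
minute 154 to minute 168: fully covered by B → removed.
minute 195 to minute 214: no B overlap → unchanged.

minute 34 to minute 41, minute 69 to minute 83, minute 195 to minute 214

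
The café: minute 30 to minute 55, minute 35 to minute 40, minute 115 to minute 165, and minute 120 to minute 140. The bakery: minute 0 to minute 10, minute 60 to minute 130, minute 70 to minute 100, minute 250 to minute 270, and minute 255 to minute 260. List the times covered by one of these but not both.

minute 0 to minute 10, minute 30 to minute 55, minute 60 to minute 115, minute 130 to minute 165, minute 250 to minute 270

A, merged: minute 30 to minute 55, minute 115 to minute 165.
B, merged: minute 0 to minute 10, minute 60 to minute 130, minute 250 to minute 270.
A \ B = minute 30 to minute 55, minute 130 to minute 165.
B \ A = minute 0 to minute 10, minute 60 to minute 115, minute 250 to minute 270.
Union of the two gives the symmetric difference.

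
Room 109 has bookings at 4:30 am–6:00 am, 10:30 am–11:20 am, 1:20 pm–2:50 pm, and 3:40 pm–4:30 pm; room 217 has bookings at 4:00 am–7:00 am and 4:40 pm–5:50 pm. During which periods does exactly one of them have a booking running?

A but not B: 10:30 am–11:20 am, 1:20 pm–2:50 pm, 3:40 pm–4:30 pm.
B but not A: 4:00 am–4:30 am, 6:00 am–7:00 am, 4:40 pm–5:50 pm.
Combining gives A △ B.

4:00 am–4:30 am, 6:00 am–7:00 am, 10:30 am–11:20 am, 1:20 pm–2:50 pm, 3:40 pm–4:30 pm, 4:40 pm–5:50 pm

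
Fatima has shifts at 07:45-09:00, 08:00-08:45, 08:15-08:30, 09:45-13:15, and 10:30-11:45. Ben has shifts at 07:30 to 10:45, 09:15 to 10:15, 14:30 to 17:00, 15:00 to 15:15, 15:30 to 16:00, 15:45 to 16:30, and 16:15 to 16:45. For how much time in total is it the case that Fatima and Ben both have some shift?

2 h 15 min

Merge the first list: 07:45-09:00, 09:45-13:15.
Merge the second list: 07:30-10:45, 14:30-17:00.
A ∩ B = 07:45-09:00, 09:45-10:45.
Total: 1 h 15 min + 1 h = 2 h 15 min.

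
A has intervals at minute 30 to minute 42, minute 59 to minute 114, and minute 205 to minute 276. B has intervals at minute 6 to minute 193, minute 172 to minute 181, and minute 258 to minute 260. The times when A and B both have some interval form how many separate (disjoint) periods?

3

B, merged: minute 6 to minute 193, minute 258 to minute 260.
A ∩ B = minute 30 to minute 42, minute 59 to minute 114, minute 258 to minute 260.
That is 3 disjoint pieces.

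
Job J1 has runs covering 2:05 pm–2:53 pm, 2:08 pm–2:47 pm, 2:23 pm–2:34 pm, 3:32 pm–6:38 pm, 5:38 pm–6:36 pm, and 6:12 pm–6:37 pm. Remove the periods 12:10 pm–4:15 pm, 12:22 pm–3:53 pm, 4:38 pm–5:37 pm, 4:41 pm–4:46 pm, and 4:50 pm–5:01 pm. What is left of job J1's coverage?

First set merges to 2:05 pm-2:53 pm, 3:32 pm-6:38 pm.
Second set merges to 12:10 pm-4:15 pm, 4:38 pm-5:37 pm.
2:05 pm-2:53 pm lies entirely inside B → drops out.
3:32 pm-6:38 pm with B removed leaves 4:15 pm-4:38 pm, 5:37 pm-6:38 pm.

4:15 pm-4:38 pm, 5:37 pm-6:38 pm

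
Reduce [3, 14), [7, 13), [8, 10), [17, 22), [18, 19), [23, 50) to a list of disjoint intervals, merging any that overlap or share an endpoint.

[3, 14) ∪ [17, 22) ∪ [23, 50)

[7, 13) overlaps/touches [3, 14) → extend to [3, 14).
[8, 10) overlaps/touches [3, 14) → extend to [3, 14).
[17, 22) is disjoint → start new block.
[18, 19) overlaps/touches [17, 22) → extend to [17, 22).
[23, 50) is disjoint → start new block.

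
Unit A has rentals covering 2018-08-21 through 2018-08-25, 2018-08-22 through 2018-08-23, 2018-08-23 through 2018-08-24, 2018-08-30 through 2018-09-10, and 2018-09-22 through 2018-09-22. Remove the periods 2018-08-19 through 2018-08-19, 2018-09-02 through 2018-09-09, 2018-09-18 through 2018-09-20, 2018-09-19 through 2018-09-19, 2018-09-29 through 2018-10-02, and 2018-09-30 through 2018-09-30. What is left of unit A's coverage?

2018-08-21 through 2018-08-25, 2018-08-30 through 2018-09-01, 2018-09-10 through 2018-09-10, 2018-09-22 through 2018-09-22

First set merges to 2018-08-21 through 2018-08-25, 2018-08-30 through 2018-09-10, 2018-09-22 through 2018-09-22.
Second set merges to 2018-08-19 through 2018-08-19, 2018-09-02 through 2018-09-09, 2018-09-18 through 2018-09-20, 2018-09-29 through 2018-10-02.
2018-08-21 through 2018-08-25: no B overlap → unchanged.
2018-08-30 through 2018-09-10 minus B → 2018-08-30 through 2018-09-01, 2018-09-10 through 2018-09-10.
2018-09-22 through 2018-09-22: no B overlap → unchanged.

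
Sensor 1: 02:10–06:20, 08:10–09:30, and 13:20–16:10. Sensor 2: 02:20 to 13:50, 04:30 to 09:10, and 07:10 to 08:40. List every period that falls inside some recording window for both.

B, merged: 02:20-13:50.
02:10-06:20 ∩ B → 02:20-06:20.
08:10-09:30 ∩ B → 08:10-09:30.
13:20-16:10 ∩ B → 13:20-13:50.

02:20-06:20, 08:10-09:30, 13:20-13:50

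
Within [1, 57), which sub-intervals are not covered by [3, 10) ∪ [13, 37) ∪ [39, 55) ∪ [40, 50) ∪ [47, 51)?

After merging, the occupied span is [3, 10), [13, 37), [39, 55).
Gaps within [1, 57): [1, 3), [10, 13), [37, 39), [55, 57).

[1, 3) ∪ [10, 13) ∪ [37, 39) ∪ [55, 57)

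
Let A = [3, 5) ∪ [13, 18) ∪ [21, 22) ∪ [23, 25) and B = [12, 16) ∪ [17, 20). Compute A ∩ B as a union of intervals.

[3, 5) falls entirely outside B.
[13, 18) overlaps B on [13, 16), [17, 18).
[21, 22) falls entirely outside B.
[23, 25) falls entirely outside B.

[13, 16) ∪ [17, 18)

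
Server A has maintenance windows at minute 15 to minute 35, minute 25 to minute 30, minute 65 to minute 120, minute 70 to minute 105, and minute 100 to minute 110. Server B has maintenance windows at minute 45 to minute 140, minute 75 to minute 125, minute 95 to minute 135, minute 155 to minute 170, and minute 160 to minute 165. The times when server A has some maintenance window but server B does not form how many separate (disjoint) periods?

A, merged: minute 15 to minute 35, minute 65 to minute 120.
B, merged: minute 45 to minute 140, minute 155 to minute 170.
A \ B = minute 15 to minute 35.
That is 1 disjoint piece.

1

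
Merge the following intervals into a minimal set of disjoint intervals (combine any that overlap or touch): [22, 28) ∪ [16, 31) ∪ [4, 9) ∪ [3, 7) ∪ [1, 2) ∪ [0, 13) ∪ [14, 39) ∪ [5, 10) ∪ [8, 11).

Sort by start: [0, 13), [1, 2), [3, 7), [4, 9), [5, 10), [8, 11), [14, 39), [16, 31), [22, 28).
[1, 2) overlaps/touches [0, 13) → extend to [0, 13).
[3, 7) overlaps/touches [0, 13) → extend to [0, 13).
[4, 9) overlaps/touches [0, 13) → extend to [0, 13).
[5, 10) overlaps/touches [0, 13) → extend to [0, 13).
[8, 11) overlaps/touches [0, 13) → extend to [0, 13).
[14, 39) is disjoint → start new block.
[16, 31) overlaps/touches [14, 39) → extend to [14, 39).
[22, 28) overlaps/touches [14, 39) → extend to [14, 39).

[0, 13) ∪ [14, 39)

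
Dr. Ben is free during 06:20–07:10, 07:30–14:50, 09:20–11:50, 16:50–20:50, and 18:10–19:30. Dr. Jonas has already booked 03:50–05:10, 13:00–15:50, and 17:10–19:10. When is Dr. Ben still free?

06:20–07:10, 07:30–13:00, 16:50–17:10, 19:10–20:50

A, merged: 06:20–07:10, 07:30–14:50, 16:50–20:50.
06:20–07:10: no B overlap → unchanged.
07:30–14:50 minus B → 07:30–13:00.
16:50–20:50 minus B → 16:50–17:10, 19:10–20:50.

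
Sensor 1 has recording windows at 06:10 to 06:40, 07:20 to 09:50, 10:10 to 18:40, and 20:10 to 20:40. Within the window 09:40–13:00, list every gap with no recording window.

09:50–10:10

The merged coverage is 06:10–06:40, 07:20–09:50, 10:10–18:40, 20:10–20:40.
Gaps within 09:40–13:00: 09:50–10:10.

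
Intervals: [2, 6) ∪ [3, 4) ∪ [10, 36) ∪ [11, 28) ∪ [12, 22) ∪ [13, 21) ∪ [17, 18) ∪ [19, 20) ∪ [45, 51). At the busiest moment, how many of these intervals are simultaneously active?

5

Sweep endpoints in order; track running count of active intervals.
Peak of 5 reached at 17.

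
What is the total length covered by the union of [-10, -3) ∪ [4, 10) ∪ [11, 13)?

Merged: [-10, -3), [4, 10), [11, 13).
Lengths: 7 + 6 + 2 = 15.

15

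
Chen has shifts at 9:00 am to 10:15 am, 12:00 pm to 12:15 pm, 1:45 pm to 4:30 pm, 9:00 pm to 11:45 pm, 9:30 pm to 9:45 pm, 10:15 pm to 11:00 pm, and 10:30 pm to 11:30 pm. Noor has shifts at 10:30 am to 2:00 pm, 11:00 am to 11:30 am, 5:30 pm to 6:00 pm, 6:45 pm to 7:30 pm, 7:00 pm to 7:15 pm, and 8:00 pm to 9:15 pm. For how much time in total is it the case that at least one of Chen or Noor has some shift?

12 h 15 min

A, merged: 9:00 am-10:15 am, 12:00 pm-12:15 pm, 1:45 pm-4:30 pm, 9:00 pm-11:45 pm.
B, merged: 10:30 am-2:00 pm, 5:30 pm-6:00 pm, 6:45 pm-7:30 pm, 8:00 pm-9:15 pm.
A ∪ B = 9:00 am-10:15 am, 10:30 am-4:30 pm, 5:30 pm-6:00 pm, 6:45 pm-7:30 pm, 8:00 pm-11:45 pm.
Total: 1 h 15 min + 6 h + 30 min + 45 min + 3 h 45 min = 12 h 15 min.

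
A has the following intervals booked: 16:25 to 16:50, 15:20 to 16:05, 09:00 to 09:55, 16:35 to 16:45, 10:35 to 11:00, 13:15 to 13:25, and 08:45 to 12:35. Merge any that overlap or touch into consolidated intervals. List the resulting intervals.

08:45–12:35, 13:15–13:25, 15:20–16:05, 16:25–16:50

Sort by start: 08:45–12:35, 09:00–09:55, 10:35–11:00, 13:15–13:25, 15:20–16:05, 16:25–16:50, 16:35–16:45.
09:00–09:55 overlaps/touches 08:45–12:35 → extend to 08:45–12:35.
10:35–11:00 overlaps/touches 08:45–12:35 → extend to 08:45–12:35.
13:15–13:25 is disjoint → start new block.
15:20–16:05 is disjoint → start new block.
16:25–16:50 is disjoint → start new block.
16:35–16:45 overlaps/touches 16:25–16:50 → extend to 16:25–16:50.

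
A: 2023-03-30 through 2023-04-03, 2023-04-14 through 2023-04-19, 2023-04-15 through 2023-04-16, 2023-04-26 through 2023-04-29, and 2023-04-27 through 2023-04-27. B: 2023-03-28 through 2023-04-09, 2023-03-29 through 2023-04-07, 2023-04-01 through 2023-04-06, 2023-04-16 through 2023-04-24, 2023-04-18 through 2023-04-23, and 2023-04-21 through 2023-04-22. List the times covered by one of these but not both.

First set merges to 2023-03-30 through 2023-04-03, 2023-04-14 through 2023-04-19, 2023-04-26 through 2023-04-29.
Second set merges to 2023-03-28 through 2023-04-09, 2023-04-16 through 2023-04-24.
A but not B: 2023-04-14 through 2023-04-15, 2023-04-26 through 2023-04-29.
B but not A: 2023-03-28 through 2023-03-29, 2023-04-04 through 2023-04-09, 2023-04-20 through 2023-04-24.
Combining gives A △ B.

2023-03-28 through 2023-03-29, 2023-04-04 through 2023-04-09, 2023-04-14 through 2023-04-15, 2023-04-20 through 2023-04-24, 2023-04-26 through 2023-04-29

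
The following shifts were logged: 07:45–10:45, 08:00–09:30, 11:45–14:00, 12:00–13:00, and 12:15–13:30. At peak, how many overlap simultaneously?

Sweep endpoints in order; track running count of active intervals.
Peak of 3 reached at 12:15.

3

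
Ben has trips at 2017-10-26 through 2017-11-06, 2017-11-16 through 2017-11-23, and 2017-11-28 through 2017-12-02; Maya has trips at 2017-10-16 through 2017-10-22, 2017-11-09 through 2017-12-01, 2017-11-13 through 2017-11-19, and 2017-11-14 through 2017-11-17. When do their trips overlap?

2017-11-16 through 2017-11-23, 2017-11-28 through 2017-12-01

Merge the second list: 2017-10-16 through 2017-10-22, 2017-11-09 through 2017-12-01.
2017-10-26 through 2017-11-06: no overlap with the second set.
2017-11-16 through 2017-11-23 meets the second set on 2017-11-16 through 2017-11-23.
2017-11-28 through 2017-12-02 meets the second set on 2017-11-28 through 2017-12-01.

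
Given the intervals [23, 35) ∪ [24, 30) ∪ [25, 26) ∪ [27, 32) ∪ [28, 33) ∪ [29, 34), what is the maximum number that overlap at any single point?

5

Walk the sorted start/end points keeping a running depth.
The depth first hits 5 at 29.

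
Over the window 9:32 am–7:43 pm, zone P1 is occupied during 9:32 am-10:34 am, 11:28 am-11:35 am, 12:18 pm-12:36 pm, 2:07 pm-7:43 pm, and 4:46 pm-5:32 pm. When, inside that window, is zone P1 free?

10:34 am–11:28 am, 11:35 am–12:18 pm, 12:36 pm–2:07 pm

The merged coverage is 9:32 am–10:34 am, 11:28 am–11:35 am, 12:18 pm–12:36 pm, 2:07 pm–7:43 pm.
Complement within 9:32 am–7:43 pm: 10:34 am–11:28 am, 11:35 am–12:18 pm, 12:36 pm–2:07 pm.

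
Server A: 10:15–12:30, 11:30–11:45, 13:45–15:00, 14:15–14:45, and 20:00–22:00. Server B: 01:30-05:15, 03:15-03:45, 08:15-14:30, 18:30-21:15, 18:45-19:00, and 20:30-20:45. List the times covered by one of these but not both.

First set merges to 10:15–12:30, 13:45–15:00, 20:00–22:00.
Second set merges to 01:30–05:15, 08:15–14:30, 18:30–21:15.
Only in the first: 14:30–15:00, 21:15–22:00.
Only in the second: 01:30–05:15, 08:15–10:15, 12:30–13:45, 18:30–20:00.
Together these are the periods covered by exactly one.

01:30–05:15, 08:15–10:15, 12:30–13:45, 14:30–15:00, 18:30–20:00, 21:15–22:00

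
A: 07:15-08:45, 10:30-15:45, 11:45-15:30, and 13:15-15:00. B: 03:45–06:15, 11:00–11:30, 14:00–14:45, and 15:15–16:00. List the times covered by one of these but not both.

03:45-06:15, 07:15-08:45, 10:30-11:00, 11:30-14:00, 14:45-15:15, 15:45-16:00

Merge the first list: 07:15-08:45, 10:30-15:45.
A but not B: 07:15-08:45, 10:30-11:00, 11:30-14:00, 14:45-15:15.
B but not A: 03:45-06:15, 15:45-16:00.
Combining gives A △ B.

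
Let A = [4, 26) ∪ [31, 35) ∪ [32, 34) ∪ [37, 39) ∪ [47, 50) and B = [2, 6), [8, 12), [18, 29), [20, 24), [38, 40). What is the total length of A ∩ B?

15

First set merges to [4, 26), [31, 35), [37, 39), [47, 50).
Second set merges to [2, 6), [8, 12), [18, 29), [38, 40).
A ∩ B = [4, 6), [8, 12), [18, 26), [38, 39).
Total: 2 + 4 + 8 + 1 = 15.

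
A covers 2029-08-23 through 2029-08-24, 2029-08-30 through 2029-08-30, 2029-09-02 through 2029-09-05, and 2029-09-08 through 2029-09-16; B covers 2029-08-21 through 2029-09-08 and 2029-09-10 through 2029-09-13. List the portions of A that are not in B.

2029-09-09 through 2029-09-09, 2029-09-14 through 2029-09-16

2029-08-23 through 2029-08-24: entirely removed.
2029-08-30 through 2029-08-30: entirely removed.
2029-09-02 through 2029-09-05: entirely removed.
2029-09-08 through 2029-09-16 \ B = 2029-09-09 through 2029-09-09, 2029-09-14 through 2029-09-16.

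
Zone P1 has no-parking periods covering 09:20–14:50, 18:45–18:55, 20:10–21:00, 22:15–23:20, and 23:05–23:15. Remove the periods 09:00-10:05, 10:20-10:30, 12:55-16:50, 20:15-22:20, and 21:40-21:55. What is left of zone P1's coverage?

Merge the first list: 09:20–14:50, 18:45–18:55, 20:10–21:00, 22:15–23:20.
Merge the second list: 09:00–10:05, 10:20–10:30, 12:55–16:50, 20:15–22:20.
09:20–14:50 with B removed leaves 10:05–10:20, 10:30–12:55.
18:45–18:55 is untouched.
20:10–21:00 with B removed leaves 20:10–20:15.
22:15–23:20 with B removed leaves 22:20–23:20.

10:05–10:20, 10:30–12:55, 18:45–18:55, 20:10–20:15, 22:20–23:20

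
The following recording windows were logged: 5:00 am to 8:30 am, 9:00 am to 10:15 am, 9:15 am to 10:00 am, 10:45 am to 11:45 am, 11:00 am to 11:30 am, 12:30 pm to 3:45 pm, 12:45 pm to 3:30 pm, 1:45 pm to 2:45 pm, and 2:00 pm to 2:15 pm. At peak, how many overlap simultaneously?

4

Sweep endpoints in order; track running count of active intervals.
Peak of 4 reached at 2:00 pm.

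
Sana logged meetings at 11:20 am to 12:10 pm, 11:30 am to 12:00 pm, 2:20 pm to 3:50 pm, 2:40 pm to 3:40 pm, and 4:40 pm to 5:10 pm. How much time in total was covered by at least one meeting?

Merged: 11:20 am–12:10 pm, 2:20 pm–3:50 pm, 4:40 pm–5:10 pm.
Lengths: 50 min + 1 h 30 min + 30 min = 2 h 50 min.

2 h 50 min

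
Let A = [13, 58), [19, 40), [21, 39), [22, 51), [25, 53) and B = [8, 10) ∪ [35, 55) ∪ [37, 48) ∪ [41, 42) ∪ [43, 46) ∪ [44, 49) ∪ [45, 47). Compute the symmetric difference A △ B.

[8, 10) ∪ [13, 35) ∪ [55, 58)

Merge the first list: [13, 58).
Merge the second list: [8, 10), [35, 55).
A but not B: [13, 35), [55, 58).
B but not A: [8, 10).
Combining gives A △ B.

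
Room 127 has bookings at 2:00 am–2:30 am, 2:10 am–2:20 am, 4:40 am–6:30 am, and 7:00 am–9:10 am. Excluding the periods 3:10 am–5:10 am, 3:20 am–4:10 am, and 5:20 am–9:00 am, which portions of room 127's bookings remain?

Merge the first list: 2:00 am–2:30 am, 4:40 am–6:30 am, 7:00 am–9:10 am.
Merge the second list: 3:10 am–5:10 am, 5:20 am–9:00 am.
2:00 am–2:30 am: nothing removed.
4:40 am–6:30 am \ B = 5:10 am–5:20 am.
7:00 am–9:10 am \ B = 9:00 am–9:10 am.

2:00 am–2:30 am, 5:10 am–5:20 am, 9:00 am–9:10 am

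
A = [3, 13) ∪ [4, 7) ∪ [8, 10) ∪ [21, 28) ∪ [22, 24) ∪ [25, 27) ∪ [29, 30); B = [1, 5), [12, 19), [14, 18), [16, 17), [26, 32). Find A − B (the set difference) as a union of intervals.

First set merges to [3, 13), [21, 28), [29, 30).
Second set merges to [1, 5), [12, 19), [26, 32).
[3, 13) minus B → [5, 12).
[21, 28) minus B → [21, 26).
[29, 30): fully covered by B → removed.

[5, 12) ∪ [21, 26)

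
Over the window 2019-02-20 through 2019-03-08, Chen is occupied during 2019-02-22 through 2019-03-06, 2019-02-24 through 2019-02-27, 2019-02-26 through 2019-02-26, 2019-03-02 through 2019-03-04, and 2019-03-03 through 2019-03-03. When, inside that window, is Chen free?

Covered (merged): 2019-02-22 through 2019-03-06.
Uncovered inside 2019-02-20 through 2019-03-08: 2019-02-20 through 2019-02-21, 2019-03-07 through 2019-03-08.

2019-02-20 through 2019-02-21, 2019-03-07 through 2019-03-08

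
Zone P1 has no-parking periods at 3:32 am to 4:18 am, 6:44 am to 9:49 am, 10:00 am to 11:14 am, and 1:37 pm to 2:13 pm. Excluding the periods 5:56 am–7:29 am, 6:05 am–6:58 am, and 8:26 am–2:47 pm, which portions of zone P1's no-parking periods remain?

3:32 am–4:18 am, 7:29 am–8:26 am

B, merged: 5:56 am–7:29 am, 8:26 am–2:47 pm.
3:32 am–4:18 am: nothing removed.
6:44 am–9:49 am \ B = 7:29 am–8:26 am.
10:00 am–11:14 am: entirely removed.
1:37 pm–2:13 pm: entirely removed.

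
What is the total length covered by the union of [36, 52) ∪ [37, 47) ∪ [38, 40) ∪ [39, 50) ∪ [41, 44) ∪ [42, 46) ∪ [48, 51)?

Merged: [36, 52).
Length: 16.

16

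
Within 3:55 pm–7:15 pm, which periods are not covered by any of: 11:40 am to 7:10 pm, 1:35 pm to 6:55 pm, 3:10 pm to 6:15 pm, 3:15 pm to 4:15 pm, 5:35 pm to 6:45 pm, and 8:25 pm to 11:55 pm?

7:10 pm-7:15 pm

After merging, the occupied span is 11:40 am-7:10 pm, 8:25 pm-11:55 pm.
Uncovered inside 3:55 pm-7:15 pm: 7:10 pm-7:15 pm.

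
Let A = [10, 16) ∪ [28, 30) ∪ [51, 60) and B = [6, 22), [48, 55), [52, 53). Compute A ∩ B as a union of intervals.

Merge the second list: [6, 22), [48, 55).
[10, 16) overlaps B on [10, 16).
[28, 30) falls entirely outside B.
[51, 60) overlaps B on [51, 55).

[10, 16) ∪ [51, 55)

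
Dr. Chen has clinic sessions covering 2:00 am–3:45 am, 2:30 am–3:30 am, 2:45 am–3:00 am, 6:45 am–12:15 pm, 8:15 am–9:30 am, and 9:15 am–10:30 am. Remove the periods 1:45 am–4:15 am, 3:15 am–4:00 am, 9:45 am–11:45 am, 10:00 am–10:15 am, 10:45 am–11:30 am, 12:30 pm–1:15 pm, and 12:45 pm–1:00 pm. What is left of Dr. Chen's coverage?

A, merged: 2:00 am–3:45 am, 6:45 am–12:15 pm.
B, merged: 1:45 am–4:15 am, 9:45 am–11:45 am, 12:30 pm–1:15 pm.
2:00 am–3:45 am: fully covered by B → removed.
6:45 am–12:15 pm minus B → 6:45 am–9:45 am, 11:45 am–12:15 pm.

6:45 am–9:45 am, 11:45 am–12:15 pm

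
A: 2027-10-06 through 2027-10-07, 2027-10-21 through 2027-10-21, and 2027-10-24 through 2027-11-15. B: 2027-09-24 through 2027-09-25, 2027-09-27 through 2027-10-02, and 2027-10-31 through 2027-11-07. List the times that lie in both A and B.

2027-10-31 through 2027-11-07

2027-10-06 through 2027-10-07: no overlap with the second set.
2027-10-21 through 2027-10-21: no overlap with the second set.
2027-10-24 through 2027-11-15 meets the second set on 2027-10-31 through 2027-11-07.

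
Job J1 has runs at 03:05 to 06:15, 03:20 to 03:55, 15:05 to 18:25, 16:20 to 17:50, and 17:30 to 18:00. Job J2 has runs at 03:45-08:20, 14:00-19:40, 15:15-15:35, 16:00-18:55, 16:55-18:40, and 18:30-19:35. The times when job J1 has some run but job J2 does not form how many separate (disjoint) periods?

A, merged: 03:05–06:15, 15:05–18:25.
B, merged: 03:45–08:20, 14:00–19:40.
A \ B = 03:05–03:45.
That is 1 disjoint piece.

1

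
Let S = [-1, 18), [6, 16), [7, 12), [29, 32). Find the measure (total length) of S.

22

Merged: [-1, 18), [29, 32).
Lengths: 19 + 3 = 22.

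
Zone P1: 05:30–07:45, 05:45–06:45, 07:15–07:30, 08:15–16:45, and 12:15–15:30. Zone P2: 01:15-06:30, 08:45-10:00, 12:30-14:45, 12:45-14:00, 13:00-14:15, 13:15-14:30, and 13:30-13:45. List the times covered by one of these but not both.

01:15–05:30, 06:30–07:45, 08:15–08:45, 10:00–12:30, 14:45–16:45

First set merges to 05:30–07:45, 08:15–16:45.
Second set merges to 01:15–06:30, 08:45–10:00, 12:30–14:45.
A \ B = 06:30–07:45, 08:15–08:45, 10:00–12:30, 14:45–16:45.
B \ A = 01:15–05:30.
Union of the two gives the symmetric difference.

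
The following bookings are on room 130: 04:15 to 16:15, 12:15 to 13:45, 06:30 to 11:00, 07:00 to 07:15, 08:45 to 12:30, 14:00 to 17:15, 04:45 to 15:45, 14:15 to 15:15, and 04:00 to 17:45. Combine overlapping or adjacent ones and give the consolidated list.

04:00–17:45

Sort by start: 04:00–17:45, 04:15–16:15, 04:45–15:45, 06:30–11:00, 07:00–07:15, 08:45–12:30, 12:15–13:45, 14:00–17:15, 14:15–15:15.
04:15–16:15 overlaps/touches 04:00–17:45 → extend to 04:00–17:45.
04:45–15:45 overlaps/touches 04:00–17:45 → extend to 04:00–17:45.
06:30–11:00 overlaps/touches 04:00–17:45 → extend to 04:00–17:45.
07:00–07:15 overlaps/touches 04:00–17:45 → extend to 04:00–17:45.
08:45–12:30 overlaps/touches 04:00–17:45 → extend to 04:00–17:45.
12:15–13:45 overlaps/touches 04:00–17:45 → extend to 04:00–17:45.
14:00–17:15 overlaps/touches 04:00–17:45 → extend to 04:00–17:45.
14:15–15:15 overlaps/touches 04:00–17:45 → extend to 04:00–17:45.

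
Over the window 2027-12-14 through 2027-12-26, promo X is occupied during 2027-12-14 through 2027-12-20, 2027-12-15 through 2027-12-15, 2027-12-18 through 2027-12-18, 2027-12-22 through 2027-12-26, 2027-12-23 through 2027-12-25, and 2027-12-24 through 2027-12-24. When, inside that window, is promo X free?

2027-12-21 through 2027-12-21

Covered (merged): 2027-12-14 through 2027-12-20, 2027-12-22 through 2027-12-26.
Complement within 2027-12-14 through 2027-12-26: 2027-12-21 through 2027-12-21.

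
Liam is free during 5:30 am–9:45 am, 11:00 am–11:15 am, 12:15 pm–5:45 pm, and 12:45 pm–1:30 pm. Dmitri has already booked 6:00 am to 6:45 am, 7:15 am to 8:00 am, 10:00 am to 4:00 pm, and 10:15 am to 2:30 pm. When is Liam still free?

Merge the first list: 5:30 am–9:45 am, 11:00 am–11:15 am, 12:15 pm–5:45 pm.
Merge the second list: 6:00 am–6:45 am, 7:15 am–8:00 am, 10:00 am–4:00 pm.
5:30 am–9:45 am \ B = 5:30 am–6:00 am, 6:45 am–7:15 am, 8:00 am–9:45 am.
11:00 am–11:15 am: entirely removed.
12:15 pm–5:45 pm \ B = 4:00 pm–5:45 pm.

5:30 am–6:00 am, 6:45 am–7:15 am, 8:00 am–9:45 am, 4:00 pm–5:45 pm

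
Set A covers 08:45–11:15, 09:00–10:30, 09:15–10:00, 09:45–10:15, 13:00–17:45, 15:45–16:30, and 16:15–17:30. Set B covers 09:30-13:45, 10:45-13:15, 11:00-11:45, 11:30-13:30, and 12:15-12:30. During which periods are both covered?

09:30–11:15, 13:00–13:45

Merge the first list: 08:45–11:15, 13:00–17:45.
Merge the second list: 09:30–13:45.
08:45–11:15 ∩ B → 09:30–11:15.
13:00–17:45 ∩ B → 13:00–13:45.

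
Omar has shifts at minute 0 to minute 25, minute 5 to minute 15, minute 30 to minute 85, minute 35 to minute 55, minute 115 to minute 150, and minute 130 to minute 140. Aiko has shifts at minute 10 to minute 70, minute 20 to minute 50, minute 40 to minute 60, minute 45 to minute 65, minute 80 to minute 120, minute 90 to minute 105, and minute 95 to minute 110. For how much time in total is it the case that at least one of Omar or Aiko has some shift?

A, merged: minute 0 to minute 25, minute 30 to minute 85, minute 115 to minute 150.
B, merged: minute 10 to minute 70, minute 80 to minute 120.
A ∪ B = minute 0 to minute 150.
Total: 150 minutes.

150 minutes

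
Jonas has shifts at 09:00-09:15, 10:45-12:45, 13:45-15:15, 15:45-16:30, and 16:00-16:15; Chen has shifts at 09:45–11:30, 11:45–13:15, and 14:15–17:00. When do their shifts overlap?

First set merges to 09:00–09:15, 10:45–12:45, 13:45–15:15, 15:45–16:30.
09:00–09:15 falls entirely outside B.
10:45–12:45 overlaps B on 10:45–11:30, 11:45–12:45.
13:45–15:15 overlaps B on 14:15–15:15.
15:45–16:30 overlaps B on 15:45–16:30.

10:45–11:30, 11:45–12:45, 14:15–15:15, 15:45–16:30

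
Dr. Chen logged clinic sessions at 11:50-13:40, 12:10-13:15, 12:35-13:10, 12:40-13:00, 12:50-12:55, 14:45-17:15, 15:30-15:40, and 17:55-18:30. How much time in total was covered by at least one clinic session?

Merged: 11:50–13:40, 14:45–17:15, 17:55–18:30.
Lengths: 1 h 50 min + 2 h 30 min + 35 min = 4 h 55 min.

4 h 55 min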